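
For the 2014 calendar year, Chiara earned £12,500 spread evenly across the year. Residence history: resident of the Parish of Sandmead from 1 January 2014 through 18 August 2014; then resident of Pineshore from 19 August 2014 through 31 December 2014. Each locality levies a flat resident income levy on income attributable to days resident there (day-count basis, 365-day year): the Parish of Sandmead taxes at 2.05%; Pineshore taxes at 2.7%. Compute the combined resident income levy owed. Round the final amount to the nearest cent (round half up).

£286.30

The Parish of Sandmead, 1 January – 18 August 2014: 230 days → £12,500 × 2.05% × 230/365 = £161.4726
Pineshore, 19 August – 31 December 2014: 135 days → £12,500 × 2.7% × 135/365 = £124.8288
Total = £286.3014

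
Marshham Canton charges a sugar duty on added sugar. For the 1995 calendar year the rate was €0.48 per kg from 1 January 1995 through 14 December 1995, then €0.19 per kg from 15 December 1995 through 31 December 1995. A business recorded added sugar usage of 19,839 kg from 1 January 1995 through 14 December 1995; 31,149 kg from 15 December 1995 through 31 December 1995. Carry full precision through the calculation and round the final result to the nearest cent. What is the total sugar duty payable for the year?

€15441.03

1 January – 14 December 1995: 19,839 kg at €0.48/kg → €9522.72
15 December – 31 December 1995: 31,149 kg at €0.19/kg → €5918.31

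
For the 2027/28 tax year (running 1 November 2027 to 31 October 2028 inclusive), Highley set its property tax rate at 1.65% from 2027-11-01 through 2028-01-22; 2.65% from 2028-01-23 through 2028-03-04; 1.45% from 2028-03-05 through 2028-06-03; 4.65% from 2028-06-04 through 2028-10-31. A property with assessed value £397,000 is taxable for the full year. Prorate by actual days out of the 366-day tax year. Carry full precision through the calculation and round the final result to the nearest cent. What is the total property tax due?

£11,689.81

2027-11-01 to 2028-01-22: 83 days at 1.65% → £397,000 × 1.65% × 83/366 = £1,485.4959
2028-01-23 to 2028-03-04: 42 days at 2.65% → £397,000 × 2.65% × 42/366 = £1,207.2705
2028-03-05 to 2028-06-03: 91 days at 1.45% → £397,000 × 1.45% × 91/366 = £1,431.2609
2028-06-04 to 2028-10-31: 150 days at 4.65% → £397,000 × 4.65% × 150/366 = £7,565.7787
Total = £11,689.8060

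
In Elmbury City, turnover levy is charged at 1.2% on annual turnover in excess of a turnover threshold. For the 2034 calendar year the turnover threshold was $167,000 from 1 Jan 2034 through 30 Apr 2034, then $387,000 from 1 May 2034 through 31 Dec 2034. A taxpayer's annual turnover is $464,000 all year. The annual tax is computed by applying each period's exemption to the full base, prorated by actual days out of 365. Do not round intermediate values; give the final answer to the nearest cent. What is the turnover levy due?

1 Jan – 30 Apr 2034: 120 days, exemption $167,000 → ($464,000 − $167,000) × 1.2% × 120/365 = $1,171.7260
1 May – 31 Dec 2034: 245 days, exemption $387,000 → ($464,000 − $387,000) × 1.2% × 245/365 = $620.2192
Total = $1,791.9452

$1,791.95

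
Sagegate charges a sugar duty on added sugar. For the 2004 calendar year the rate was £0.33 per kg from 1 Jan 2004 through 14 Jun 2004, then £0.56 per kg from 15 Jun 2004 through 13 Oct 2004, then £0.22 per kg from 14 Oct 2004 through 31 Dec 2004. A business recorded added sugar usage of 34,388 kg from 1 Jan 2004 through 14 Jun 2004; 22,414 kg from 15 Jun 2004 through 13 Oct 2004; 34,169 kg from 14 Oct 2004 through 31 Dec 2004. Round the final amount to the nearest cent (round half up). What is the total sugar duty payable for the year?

£31,417.06

1 Jan – 14 Jun 2004: 34,388 kg at £0.33/kg → £11,348.04
15 Jun – 13 Oct 2004: 22,414 kg at £0.56/kg → £12,551.84
14 Oct – 31 Dec 2004: 34,169 kg at £0.22/kg → £7,517.18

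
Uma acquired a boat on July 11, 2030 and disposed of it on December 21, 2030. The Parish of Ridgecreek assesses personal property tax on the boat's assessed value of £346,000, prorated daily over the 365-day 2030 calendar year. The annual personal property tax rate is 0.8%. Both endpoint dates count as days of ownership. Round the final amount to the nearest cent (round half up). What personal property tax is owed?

Days held (July 11 – December 21, 2030): 164 out of 365
Tax = £346,000 × 0.8% × 164/365 = £1,243.7041

£1,243.70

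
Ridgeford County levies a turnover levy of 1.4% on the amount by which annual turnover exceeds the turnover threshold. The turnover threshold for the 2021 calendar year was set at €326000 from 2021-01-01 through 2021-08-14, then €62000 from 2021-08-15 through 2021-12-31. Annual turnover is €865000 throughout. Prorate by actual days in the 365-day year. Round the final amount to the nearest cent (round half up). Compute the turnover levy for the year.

€8953.52

2021-01-01 to 2021-08-14: 226 days, exemption €326000 → (€865000 − €326000) × 1.4% × 226/365 = €4672.3178
2021-08-15 to 2021-12-31: 139 days, exemption €62000 → (€865000 − €62000) × 1.4% × 139/365 = €4281.2000
Total = €8953.5178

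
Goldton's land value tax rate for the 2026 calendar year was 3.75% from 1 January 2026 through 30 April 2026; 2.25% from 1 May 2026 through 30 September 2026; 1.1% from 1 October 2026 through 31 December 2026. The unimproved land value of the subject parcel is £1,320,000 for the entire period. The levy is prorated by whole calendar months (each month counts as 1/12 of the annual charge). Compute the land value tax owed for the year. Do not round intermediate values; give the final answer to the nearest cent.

£32,505.00

1 January – 30 April 2026: 4 months at 3.75% → £1,320,000 × 3.75% × 4/12 = £16,500.0000
1 May – 30 September 2026: 5 months at 2.25% → £1,320,000 × 2.25% × 5/12 = £12,375.0000
1 October – 31 December 2026: 3 months at 1.1% → £1,320,000 × 1.1% × 3/12 = £3,630.0000
Total = £32,505.0000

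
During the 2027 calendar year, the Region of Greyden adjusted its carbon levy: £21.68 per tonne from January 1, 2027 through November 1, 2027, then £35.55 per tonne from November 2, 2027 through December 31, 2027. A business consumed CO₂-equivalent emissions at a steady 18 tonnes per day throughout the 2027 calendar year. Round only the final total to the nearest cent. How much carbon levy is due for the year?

£157,417.20

January 1 – November 1, 2027: 305 days × 18 tonnes/day = 5,490 tonnes at £21.68/tonne → £119,023.20
November 2 – December 31, 2027: 60 days × 18 tonnes/day = 1,080 tonnes at £35.55/tonne → £38,394.00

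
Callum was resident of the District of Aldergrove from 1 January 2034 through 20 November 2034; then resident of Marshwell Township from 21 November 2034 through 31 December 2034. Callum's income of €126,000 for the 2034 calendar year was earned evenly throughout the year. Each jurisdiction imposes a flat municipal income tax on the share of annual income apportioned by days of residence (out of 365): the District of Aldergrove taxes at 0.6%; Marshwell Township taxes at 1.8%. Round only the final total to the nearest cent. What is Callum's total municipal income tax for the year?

The District of Aldergrove, 1 January – 20 November 2034: 324 days → €126,000 × 0.6% × 324/365 = €671.0795
Marshwell Township, 21 November – 31 December 2034: 41 days → €126,000 × 1.8% × 41/365 = €254.7616
Total = €925.8411

€925.84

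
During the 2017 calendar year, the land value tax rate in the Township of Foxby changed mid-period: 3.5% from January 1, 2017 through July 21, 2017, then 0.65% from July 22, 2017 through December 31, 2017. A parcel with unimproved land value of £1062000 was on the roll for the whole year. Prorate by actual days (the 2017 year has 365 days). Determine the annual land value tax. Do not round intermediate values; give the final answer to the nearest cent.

January 1 – July 21, 2017: 202 days at 3.5% → £1062000 × 3.5% × 202/365 = £20570.7945
July 22 – December 31, 2017: 163 days at 0.65% → £1062000 × 0.65% × 163/365 = £3082.7096
Total = £23653.5041

£23653.50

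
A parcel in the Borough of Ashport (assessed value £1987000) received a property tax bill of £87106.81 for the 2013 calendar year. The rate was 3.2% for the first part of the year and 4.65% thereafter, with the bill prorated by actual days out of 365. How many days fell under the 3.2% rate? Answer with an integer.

Let d = days at the first rate; then 365 − d days at the second rate.
£1987000 × [3.2%·d + 4.65%·(365−d)] / 365 = £87106.81
Solving gives d = 67, so the new rate took effect on 9 Mar 2013.

67 days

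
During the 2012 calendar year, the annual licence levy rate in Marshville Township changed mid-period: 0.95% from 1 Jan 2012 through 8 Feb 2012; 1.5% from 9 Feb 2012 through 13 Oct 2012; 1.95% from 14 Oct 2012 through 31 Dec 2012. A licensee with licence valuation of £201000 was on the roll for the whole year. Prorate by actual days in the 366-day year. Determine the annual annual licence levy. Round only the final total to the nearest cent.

£3092.43

1 Jan – 8 Feb 2012: 39 days at 0.95% → £201000 × 0.95% × 39/366 = £203.4713
9 Feb – 13 Oct 2012: 248 days at 1.5% → £201000 × 1.5% × 248/366 = £2042.9508
14 Oct – 31 Dec 2012: 79 days at 1.95% → £201000 × 1.95% × 79/366 = £846.0123
Total = £3092.4344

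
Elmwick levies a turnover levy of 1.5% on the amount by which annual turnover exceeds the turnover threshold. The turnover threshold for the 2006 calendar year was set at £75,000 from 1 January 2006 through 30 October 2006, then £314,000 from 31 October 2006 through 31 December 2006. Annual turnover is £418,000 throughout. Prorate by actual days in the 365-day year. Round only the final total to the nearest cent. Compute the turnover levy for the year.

1 January – 30 October 2006: 303 days, exemption £75,000 → (£418,000 − £75,000) × 1.5% × 303/365 = £4,271.0548
31 October – 31 December 2006: 62 days, exemption £314,000 → (£418,000 − £314,000) × 1.5% × 62/365 = £264.9863
Total = £4,536.0411

£4,536.04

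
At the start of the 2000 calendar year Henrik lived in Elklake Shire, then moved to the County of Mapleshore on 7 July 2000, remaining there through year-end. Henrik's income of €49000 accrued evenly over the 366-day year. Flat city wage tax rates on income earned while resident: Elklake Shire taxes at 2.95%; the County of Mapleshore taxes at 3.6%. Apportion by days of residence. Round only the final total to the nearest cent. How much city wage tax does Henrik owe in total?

€1600.40

Elklake Shire, 1 January – 6 July 2000: 188 days → €49000 × 2.95% × 188/366 = €742.4973
The County of Mapleshore, 7 July – 31 December 2000: 178 days → €49000 × 3.6% × 178/366 = €857.9016
Total = €1600.3989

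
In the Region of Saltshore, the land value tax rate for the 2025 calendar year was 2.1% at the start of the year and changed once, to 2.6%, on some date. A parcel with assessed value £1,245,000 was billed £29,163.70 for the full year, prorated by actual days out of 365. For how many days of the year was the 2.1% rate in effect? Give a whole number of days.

188 days

Let d = days at the first rate; then 365 − d days at the second rate.
£1,245,000 × [2.1%·d + 2.6%·(365−d)] / 365 = £29,163.70
Solving gives d = 188, so the new rate took effect on July 8, 2025.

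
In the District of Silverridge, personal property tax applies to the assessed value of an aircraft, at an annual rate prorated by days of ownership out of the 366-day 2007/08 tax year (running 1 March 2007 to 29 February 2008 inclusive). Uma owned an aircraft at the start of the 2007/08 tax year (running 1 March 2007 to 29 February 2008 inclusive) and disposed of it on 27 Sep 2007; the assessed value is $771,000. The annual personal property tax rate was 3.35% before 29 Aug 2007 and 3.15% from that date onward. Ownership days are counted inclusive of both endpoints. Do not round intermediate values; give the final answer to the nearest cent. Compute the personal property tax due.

$14,763.81

1 Mar – 28 Aug 2007: 181 days at 3.35% → $771,000 × 3.35% × 181/366 = $12,773.1107
29 Aug – 27 Sep 2007: 30 days at 3.15% → $771,000 × 3.15% × 30/366 = $1,990.6967
Total = $14,763.8074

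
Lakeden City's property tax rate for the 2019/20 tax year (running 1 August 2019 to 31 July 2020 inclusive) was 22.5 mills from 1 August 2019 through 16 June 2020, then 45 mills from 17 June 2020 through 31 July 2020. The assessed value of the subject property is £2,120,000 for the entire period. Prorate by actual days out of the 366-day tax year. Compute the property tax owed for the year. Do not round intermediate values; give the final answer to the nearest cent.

1 August 2019 – 16 June 2020: 321 days at 22.5 mills → £2,120,000 × 2.25% × 321/366 = £41,835.2459
17 June – 31 July 2020: 45 days at 45 mills → £2,120,000 × 4.5% × 45/366 = £11,729.5082
Total = £53,564.7541

£53,564.75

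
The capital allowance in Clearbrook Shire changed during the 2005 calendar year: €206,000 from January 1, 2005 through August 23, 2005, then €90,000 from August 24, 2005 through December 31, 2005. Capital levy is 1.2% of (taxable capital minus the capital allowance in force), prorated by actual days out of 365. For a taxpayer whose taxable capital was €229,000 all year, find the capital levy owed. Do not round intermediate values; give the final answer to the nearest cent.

January 1 – August 23, 2005: 235 days, exemption €206,000 → (€229,000 − €206,000) × 1.2% × 235/365 = €177.6986
August 24 – December 31, 2005: 130 days, exemption €90,000 → (€229,000 − €90,000) × 1.2% × 130/365 = €594.0822
Total = €771.7808

€771.78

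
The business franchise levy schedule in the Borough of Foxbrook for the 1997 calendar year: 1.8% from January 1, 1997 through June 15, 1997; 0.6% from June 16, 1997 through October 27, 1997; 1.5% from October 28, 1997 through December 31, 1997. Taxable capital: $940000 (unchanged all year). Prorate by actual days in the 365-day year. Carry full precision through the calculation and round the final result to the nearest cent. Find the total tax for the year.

January 1 – June 15, 1997: 166 days at 1.8% → $940000 × 1.8% × 166/365 = $7695.1233
June 16 – October 27, 1997: 134 days at 0.6% → $940000 × 0.6% × 134/365 = $2070.5753
October 28 – December 31, 1997: 65 days at 1.5% → $940000 × 1.5% × 65/365 = $2510.9589
Total = $12276.6575

$12276.66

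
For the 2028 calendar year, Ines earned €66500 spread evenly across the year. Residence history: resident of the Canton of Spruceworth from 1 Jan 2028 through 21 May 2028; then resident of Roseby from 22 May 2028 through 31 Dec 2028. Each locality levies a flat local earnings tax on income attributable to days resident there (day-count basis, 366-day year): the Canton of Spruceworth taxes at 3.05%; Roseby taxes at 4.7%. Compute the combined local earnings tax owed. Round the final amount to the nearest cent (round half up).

The Canton of Spruceworth, 1 Jan – 21 May 2028: 142 days → €66500 × 3.05% × 142/366 = €786.9167
Roseby, 22 May – 31 Dec 2028: 224 days → €66500 × 4.7% × 224/366 = €1912.8743
Total = €2699.7910

€2699.79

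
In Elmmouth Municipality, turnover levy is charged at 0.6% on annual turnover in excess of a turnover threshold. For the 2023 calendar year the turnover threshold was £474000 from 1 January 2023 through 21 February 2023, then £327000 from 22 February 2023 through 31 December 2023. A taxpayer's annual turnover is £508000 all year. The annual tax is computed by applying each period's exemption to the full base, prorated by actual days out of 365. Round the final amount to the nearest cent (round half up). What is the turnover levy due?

£960.35

1 January – 21 February 2023: 52 days, exemption £474000 → (£508000 − £474000) × 0.6% × 52/365 = £29.0630
22 February – 31 December 2023: 313 days, exemption £327000 → (£508000 − £327000) × 0.6% × 313/365 = £931.2822
Total = £960.3452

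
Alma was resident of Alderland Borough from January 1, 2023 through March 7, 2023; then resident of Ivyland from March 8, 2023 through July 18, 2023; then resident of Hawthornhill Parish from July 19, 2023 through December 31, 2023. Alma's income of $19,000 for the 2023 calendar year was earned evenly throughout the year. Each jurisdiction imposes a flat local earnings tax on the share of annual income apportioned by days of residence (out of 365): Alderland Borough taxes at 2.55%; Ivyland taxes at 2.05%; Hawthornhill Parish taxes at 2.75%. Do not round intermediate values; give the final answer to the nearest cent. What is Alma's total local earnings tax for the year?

Alderland Borough, January 1 – March 7, 2023: 66 days → $19,000 × 2.55% × 66/365 = $87.6082
Ivyland, March 8 – July 18, 2023: 133 days → $19,000 × 2.05% × 133/365 = $141.9274
Hawthornhill Parish, July 19 – December 31, 2023: 166 days → $19,000 × 2.75% × 166/365 = $237.6301
Total = $467.1658

$467.17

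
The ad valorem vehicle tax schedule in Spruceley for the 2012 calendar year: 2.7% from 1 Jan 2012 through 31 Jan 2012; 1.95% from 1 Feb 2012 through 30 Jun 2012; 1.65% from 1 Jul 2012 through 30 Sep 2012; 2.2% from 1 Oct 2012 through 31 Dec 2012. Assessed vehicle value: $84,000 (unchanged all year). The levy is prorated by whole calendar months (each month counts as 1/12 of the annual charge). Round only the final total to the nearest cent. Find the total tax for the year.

1 Jan – 31 Jan 2012: 1 month at 2.7% → $84,000 × 2.7% × 1/12 = $189.0000
1 Feb – 30 Jun 2012: 5 months at 1.95% → $84,000 × 1.95% × 5/12 = $682.5000
1 Jul – 30 Sep 2012: 3 months at 1.65% → $84,000 × 1.65% × 3/12 = $346.5000
1 Oct – 31 Dec 2012: 3 months at 2.2% → $84,000 × 2.2% × 3/12 = $462.0000
Total = $1,680.0000

$1,680.00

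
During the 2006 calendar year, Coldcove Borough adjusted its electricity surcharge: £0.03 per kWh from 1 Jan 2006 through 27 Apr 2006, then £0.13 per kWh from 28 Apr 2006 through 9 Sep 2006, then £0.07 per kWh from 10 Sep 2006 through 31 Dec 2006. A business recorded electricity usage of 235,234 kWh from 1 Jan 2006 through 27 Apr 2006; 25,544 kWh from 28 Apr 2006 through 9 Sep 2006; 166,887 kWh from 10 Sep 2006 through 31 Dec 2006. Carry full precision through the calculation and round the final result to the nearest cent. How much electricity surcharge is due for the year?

1 Jan – 27 Apr 2006: 235,234 kWh at £0.03/kWh → £7,057.02
28 Apr – 9 Sep 2006: 25,544 kWh at £0.13/kWh → £3,320.72
10 Sep – 31 Dec 2006: 166,887 kWh at £0.07/kWh → £11,682.09

£22,059.83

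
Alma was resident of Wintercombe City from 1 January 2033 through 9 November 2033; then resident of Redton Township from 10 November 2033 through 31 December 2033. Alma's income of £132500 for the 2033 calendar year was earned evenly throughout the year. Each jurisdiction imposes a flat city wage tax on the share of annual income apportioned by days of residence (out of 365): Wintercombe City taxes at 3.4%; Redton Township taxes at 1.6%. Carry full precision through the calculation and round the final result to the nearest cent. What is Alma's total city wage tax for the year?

£4165.22

Wintercombe City, 1 January – 9 November 2033: 313 days → £132500 × 3.4% × 313/365 = £3863.1918
Redton Township, 10 November – 31 December 2033: 52 days → £132500 × 1.6% × 52/365 = £302.0274
Total = £4165.2192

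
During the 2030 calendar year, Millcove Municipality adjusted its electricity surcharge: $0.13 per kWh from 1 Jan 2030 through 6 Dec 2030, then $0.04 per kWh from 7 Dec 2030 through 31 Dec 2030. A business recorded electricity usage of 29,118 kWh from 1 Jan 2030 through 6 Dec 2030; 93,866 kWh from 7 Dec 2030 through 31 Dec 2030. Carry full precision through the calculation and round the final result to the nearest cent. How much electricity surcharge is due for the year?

$7539.98

1 Jan – 6 Dec 2030: 29,118 kWh at $0.13/kWh → $3785.34
7 Dec – 31 Dec 2030: 93,866 kWh at $0.04/kWh → $3754.64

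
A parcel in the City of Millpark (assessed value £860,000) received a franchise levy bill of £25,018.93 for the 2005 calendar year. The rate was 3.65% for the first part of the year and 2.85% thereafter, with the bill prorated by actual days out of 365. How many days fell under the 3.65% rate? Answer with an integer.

27 days

Let d = days at the first rate; then 365 − d days at the second rate.
£860,000 × [3.65%·d + 2.85%·(365−d)] / 365 = £25,018.93
Solving gives d = 27, so the new rate took effect on January 28, 2005.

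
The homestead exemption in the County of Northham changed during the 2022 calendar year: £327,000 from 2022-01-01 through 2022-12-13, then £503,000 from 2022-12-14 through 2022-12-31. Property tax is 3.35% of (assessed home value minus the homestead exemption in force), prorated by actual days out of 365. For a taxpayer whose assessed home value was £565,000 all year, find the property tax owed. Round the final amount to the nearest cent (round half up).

2022-01-01 to 2022-12-13: 347 days, exemption £327,000 → (£565,000 − £327,000) × 3.35% × 347/365 = £7,579.8110
2022-12-14 to 2022-12-31: 18 days, exemption £503,000 → (£565,000 − £503,000) × 3.35% × 18/365 = £102.4274
Total = £7,682.2384

£7,682.24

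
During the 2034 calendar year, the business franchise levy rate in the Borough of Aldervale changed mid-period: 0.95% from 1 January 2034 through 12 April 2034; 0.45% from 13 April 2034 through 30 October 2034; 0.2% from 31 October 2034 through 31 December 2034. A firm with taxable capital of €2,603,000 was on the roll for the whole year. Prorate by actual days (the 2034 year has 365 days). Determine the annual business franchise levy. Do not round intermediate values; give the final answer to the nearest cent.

1 January – 12 April 2034: 102 days at 0.95% → €2,603,000 × 0.95% × 102/365 = €6,910.4301
13 April – 30 October 2034: 201 days at 0.45% → €2,603,000 × 0.45% × 201/365 = €6,450.4479
31 October – 31 December 2034: 62 days at 0.2% → €2,603,000 × 0.2% × 62/365 = €884.3068
Total = €14,245.1849

€14,245.18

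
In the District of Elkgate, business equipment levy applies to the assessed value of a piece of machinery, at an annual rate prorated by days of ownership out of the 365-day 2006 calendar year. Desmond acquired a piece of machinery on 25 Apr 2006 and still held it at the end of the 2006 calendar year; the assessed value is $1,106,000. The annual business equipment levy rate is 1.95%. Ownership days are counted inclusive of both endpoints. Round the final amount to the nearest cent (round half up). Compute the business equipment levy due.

Days held (25 Apr – 31 Dec 2006): 251 out of 365
Tax = $1,106,000 × 1.95% × 251/365 = $14,831.0055

$14,831.01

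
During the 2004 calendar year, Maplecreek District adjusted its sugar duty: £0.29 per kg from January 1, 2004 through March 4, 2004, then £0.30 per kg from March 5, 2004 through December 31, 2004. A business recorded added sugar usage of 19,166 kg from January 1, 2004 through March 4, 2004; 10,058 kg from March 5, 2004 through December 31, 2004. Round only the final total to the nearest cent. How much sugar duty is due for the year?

January 1 – March 4, 2004: 19,166 kg at £0.29/kg → £5558.14
March 5 – December 31, 2004: 10,058 kg at £0.30/kg → £3017.40

£8575.54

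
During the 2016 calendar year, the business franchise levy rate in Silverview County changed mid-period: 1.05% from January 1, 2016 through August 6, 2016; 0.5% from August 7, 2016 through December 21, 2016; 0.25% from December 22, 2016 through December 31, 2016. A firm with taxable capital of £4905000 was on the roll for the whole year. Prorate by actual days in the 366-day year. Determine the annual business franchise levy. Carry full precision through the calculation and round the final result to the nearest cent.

January 1 – August 6, 2016: 219 days at 1.05% → £4905000 × 1.05% × 219/366 = £30817.0697
August 7 – December 21, 2016: 137 days at 0.5% → £4905000 × 0.5% × 137/366 = £9180.1230
December 22 – December 31, 2016: 10 days at 0.25% → £4905000 × 0.25% × 10/366 = £335.0410
Total = £40332.2336

£40332.23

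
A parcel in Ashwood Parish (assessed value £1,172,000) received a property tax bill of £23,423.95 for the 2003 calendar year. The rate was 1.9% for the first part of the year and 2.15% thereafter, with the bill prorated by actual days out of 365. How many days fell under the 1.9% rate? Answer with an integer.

221 days

Let d = days at the first rate; then 365 − d days at the second rate.
£1,172,000 × [1.9%·d + 2.15%·(365−d)] / 365 = £23,423.95
Solving gives d = 221, so the new rate took effect on August 10, 2003.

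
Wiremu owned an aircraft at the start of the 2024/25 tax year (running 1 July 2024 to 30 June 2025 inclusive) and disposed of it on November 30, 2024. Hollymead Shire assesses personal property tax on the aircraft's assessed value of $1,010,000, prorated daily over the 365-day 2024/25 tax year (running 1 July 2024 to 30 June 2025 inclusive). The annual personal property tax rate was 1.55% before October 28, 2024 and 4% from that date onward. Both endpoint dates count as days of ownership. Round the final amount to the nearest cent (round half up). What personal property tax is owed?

July 1 – October 27, 2024: 119 days at 1.55% → $1,010,000 × 1.55% × 119/365 = $5,103.9589
October 28 – November 30, 2024: 34 days at 4% → $1,010,000 × 4% × 34/365 = $3,763.2877
Total = $8,867.2466

$8,867.25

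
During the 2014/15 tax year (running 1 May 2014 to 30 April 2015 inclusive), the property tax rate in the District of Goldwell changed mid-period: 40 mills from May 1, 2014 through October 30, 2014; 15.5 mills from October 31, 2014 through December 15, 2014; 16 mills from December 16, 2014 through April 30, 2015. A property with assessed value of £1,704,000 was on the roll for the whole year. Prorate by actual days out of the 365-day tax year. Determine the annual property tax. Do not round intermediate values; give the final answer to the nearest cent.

£47,660.65

May 1 – October 30, 2014: 183 days at 40 mills → £1,704,000 × 4% × 183/365 = £34,173.3699
October 31 – December 15, 2014: 46 days at 15.5 mills → £1,704,000 × 1.55% × 46/365 = £3,328.6356
December 16, 2014 – April 30, 2015: 136 days at 16 mills → £1,704,000 × 1.6% × 136/365 = £10,158.6411
Total = £47,660.6466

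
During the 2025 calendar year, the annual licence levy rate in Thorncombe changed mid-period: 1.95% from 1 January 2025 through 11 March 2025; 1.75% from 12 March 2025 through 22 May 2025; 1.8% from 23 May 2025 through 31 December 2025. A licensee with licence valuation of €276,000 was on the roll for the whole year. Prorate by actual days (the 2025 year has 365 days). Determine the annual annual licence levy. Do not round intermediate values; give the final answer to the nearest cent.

€5,020.18

1 January – 11 March 2025: 70 days at 1.95% → €276,000 × 1.95% × 70/365 = €1,032.1644
12 March – 22 May 2025: 72 days at 1.75% → €276,000 × 1.75% × 72/365 = €952.7671
23 May – 31 December 2025: 223 days at 1.8% → €276,000 × 1.8% × 223/365 = €3,035.2438
Total = €5,020.1753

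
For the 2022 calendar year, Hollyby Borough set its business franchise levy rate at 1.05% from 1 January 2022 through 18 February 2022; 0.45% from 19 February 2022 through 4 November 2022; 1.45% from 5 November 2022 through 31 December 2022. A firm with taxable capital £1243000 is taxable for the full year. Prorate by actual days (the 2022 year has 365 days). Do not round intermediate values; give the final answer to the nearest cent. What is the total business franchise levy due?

£8535.83

1 January – 18 February 2022: 49 days at 1.05% → £1243000 × 1.05% × 49/365 = £1752.1192
19 February – 4 November 2022: 259 days at 0.45% → £1243000 × 0.45% × 259/365 = £3969.0863
5 November – 31 December 2022: 57 days at 1.45% → £1243000 × 1.45% × 57/365 = £2814.6288
Total = £8535.8342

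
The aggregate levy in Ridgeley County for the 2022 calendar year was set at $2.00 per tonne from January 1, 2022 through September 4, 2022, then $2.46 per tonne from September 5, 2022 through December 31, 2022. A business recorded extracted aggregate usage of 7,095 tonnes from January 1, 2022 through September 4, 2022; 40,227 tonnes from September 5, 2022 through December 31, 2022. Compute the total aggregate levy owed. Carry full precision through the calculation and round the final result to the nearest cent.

$113,148.42

January 1 – September 4, 2022: 7,095 tonnes at $2.00/tonne → $14,190.00
September 5 – December 31, 2022: 40,227 tonnes at $2.46/tonne → $98,958.42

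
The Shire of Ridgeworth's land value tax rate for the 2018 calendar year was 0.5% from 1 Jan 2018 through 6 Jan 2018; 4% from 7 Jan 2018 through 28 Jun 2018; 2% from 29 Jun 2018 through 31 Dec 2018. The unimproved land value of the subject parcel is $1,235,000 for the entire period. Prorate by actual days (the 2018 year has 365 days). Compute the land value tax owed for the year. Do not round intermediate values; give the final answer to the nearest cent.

$36,102.60

1 Jan – 6 Jan 2018: 6 days at 0.5% → $1,235,000 × 0.5% × 6/365 = $101.5068
7 Jan – 28 Jun 2018: 173 days at 4% → $1,235,000 × 4% × 173/365 = $23,414.2466
29 Jun – 31 Dec 2018: 186 days at 2% → $1,235,000 × 2% × 186/365 = $12,586.8493
Total = $36,102.6027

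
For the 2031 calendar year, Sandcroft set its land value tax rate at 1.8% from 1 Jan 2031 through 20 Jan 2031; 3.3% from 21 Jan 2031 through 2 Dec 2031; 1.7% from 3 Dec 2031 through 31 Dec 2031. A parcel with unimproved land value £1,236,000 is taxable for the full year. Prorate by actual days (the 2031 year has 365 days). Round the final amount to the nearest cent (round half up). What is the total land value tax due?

£38,200.87

1 Jan – 20 Jan 2031: 20 days at 1.8% → £1,236,000 × 1.8% × 20/365 = £1,219.0685
21 Jan – 2 Dec 2031: 316 days at 3.3% → £1,236,000 × 3.3% × 316/365 = £35,312.3507
3 Dec – 31 Dec 2031: 29 days at 1.7% → £1,236,000 × 1.7% × 29/365 = £1,669.4466
Total = £38,200.8658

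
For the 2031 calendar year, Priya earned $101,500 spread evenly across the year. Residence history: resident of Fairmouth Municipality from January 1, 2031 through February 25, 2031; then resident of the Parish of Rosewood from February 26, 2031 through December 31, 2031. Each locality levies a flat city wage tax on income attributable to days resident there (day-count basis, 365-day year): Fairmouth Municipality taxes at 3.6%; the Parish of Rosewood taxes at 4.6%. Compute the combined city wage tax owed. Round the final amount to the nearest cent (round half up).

Fairmouth Municipality, January 1 – February 25, 2031: 56 days → $101,500 × 3.6% × 56/365 = $560.6137
The Parish of Rosewood, February 26 – December 31, 2031: 309 days → $101,500 × 4.6% × 309/365 = $3,952.6603
Total = $4,513.2740

$4,513.27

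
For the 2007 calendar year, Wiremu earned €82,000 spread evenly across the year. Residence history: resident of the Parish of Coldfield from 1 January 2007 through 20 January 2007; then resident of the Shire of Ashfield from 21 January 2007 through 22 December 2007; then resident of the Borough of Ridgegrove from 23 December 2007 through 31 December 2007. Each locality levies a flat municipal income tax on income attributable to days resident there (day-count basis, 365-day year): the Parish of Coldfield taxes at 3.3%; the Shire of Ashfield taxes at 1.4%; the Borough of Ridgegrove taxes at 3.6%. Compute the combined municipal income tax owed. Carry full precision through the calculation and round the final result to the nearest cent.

The Parish of Coldfield, 1 January – 20 January 2007: 20 days → €82,000 × 3.3% × 20/365 = €148.2740
The Shire of Ashfield, 21 January – 22 December 2007: 336 days → €82,000 × 1.4% × 336/365 = €1,056.7890
The Borough of Ridgegrove, 23 December – 31 December 2007: 9 days → €82,000 × 3.6% × 9/365 = €72.7890
Total = €1,277.8521

€1,277.85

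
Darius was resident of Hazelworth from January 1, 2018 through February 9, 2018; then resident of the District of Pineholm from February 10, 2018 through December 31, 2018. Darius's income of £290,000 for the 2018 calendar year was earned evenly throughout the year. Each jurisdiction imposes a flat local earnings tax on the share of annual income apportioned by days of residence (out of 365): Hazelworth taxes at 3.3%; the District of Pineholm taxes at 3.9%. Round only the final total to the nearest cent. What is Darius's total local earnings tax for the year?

Hazelworth, January 1 – February 9, 2018: 40 days → £290,000 × 3.3% × 40/365 = £1,048.7671
The District of Pineholm, February 10 – December 31, 2018: 325 days → £290,000 × 3.9% × 325/365 = £10,070.5479
Total = £11,119.3151

£11,119.32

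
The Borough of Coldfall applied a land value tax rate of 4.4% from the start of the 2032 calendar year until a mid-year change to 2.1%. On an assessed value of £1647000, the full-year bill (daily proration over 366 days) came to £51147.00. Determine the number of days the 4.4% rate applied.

160 days

Let d = days at the first rate; then 366 − d days at the second rate.
£1647000 × [4.4%·d + 2.1%·(366−d)] / 366 = £51147.00
Solving gives d = 160, so the new rate took effect on 9 Jun 2032.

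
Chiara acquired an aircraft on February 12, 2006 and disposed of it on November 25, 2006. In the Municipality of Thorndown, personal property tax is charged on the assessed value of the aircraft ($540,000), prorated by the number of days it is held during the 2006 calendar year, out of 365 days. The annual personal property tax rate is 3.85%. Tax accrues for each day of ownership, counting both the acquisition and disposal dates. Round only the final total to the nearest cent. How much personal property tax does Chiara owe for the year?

$16,347.21

Days held (February 12 – November 25, 2006): 287 out of 365
Tax = $540,000 × 3.85% × 287/365 = $16,347.2055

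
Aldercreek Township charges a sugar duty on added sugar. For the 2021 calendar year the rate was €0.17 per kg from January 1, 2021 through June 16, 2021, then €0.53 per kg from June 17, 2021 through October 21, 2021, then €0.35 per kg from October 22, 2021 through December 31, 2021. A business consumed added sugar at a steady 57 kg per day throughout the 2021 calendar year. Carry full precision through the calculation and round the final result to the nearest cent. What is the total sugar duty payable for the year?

€6,871.35

January 1 – June 16, 2021: 167 days × 57 kg/day = 9,519 kg at €0.17/kg → €1,618.23
June 17 – October 21, 2021: 127 days × 57 kg/day = 7,239 kg at €0.53/kg → €3,836.67
October 22 – December 31, 2021: 71 days × 57 kg/day = 4,047 kg at €0.35/kg → €1,416.45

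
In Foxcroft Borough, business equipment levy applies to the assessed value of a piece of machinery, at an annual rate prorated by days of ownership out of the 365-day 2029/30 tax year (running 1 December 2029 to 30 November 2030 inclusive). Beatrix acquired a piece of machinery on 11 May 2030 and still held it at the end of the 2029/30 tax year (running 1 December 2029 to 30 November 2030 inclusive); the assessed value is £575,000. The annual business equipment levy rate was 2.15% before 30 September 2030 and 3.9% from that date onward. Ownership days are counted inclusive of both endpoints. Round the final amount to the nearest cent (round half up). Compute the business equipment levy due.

11 May – 29 September 2030: 142 days at 2.15% → £575,000 × 2.15% × 142/365 = £4,809.5205
30 September – 30 November 2030: 62 days at 3.9% → £575,000 × 3.9% × 62/365 = £3,809.1781
Total = £8,618.6986

£8,618.70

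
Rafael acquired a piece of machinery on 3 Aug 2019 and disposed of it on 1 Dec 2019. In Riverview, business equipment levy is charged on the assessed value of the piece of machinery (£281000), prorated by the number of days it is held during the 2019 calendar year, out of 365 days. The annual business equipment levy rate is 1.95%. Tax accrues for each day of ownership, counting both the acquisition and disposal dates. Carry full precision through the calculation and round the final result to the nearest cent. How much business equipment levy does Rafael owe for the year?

Days held (3 Aug – 1 Dec 2019): 121 out of 365
Tax = £281000 × 1.95% × 121/365 = £1816.4918

£1816.49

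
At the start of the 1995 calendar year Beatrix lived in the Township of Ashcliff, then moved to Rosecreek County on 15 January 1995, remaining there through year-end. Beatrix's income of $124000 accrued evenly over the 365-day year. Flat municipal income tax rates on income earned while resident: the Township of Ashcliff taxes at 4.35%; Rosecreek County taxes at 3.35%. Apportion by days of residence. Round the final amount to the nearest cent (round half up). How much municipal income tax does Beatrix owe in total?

$4201.56

The Township of Ashcliff, 1 January – 14 January 1995: 14 days → $124000 × 4.35% × 14/365 = $206.8932
Rosecreek County, 15 January – 31 December 1995: 351 days → $124000 × 3.35% × 351/365 = $3994.6685
Total = $4201.5616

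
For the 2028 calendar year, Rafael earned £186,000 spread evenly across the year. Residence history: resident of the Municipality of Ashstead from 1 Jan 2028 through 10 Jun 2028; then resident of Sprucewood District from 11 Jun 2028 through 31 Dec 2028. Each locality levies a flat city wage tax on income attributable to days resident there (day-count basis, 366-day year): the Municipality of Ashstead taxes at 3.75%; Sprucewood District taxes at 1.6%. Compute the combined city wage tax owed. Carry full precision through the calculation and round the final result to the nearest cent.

The Municipality of Ashstead, 1 Jan – 10 Jun 2028: 162 days → £186,000 × 3.75% × 162/366 = £3,087.2951
Sprucewood District, 11 Jun – 31 Dec 2028: 204 days → £186,000 × 1.6% × 204/366 = £1,658.7541
Total = £4,746.0492

£4,746.05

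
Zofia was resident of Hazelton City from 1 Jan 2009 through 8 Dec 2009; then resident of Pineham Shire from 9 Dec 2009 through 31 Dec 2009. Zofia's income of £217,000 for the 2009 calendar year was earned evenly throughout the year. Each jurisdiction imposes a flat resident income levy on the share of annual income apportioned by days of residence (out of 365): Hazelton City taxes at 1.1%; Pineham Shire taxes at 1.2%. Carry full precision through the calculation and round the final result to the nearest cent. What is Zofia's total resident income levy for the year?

Hazelton City, 1 Jan – 8 Dec 2009: 342 days → £217,000 × 1.1% × 342/365 = £2,236.5863
Pineham Shire, 9 Dec – 31 Dec 2009: 23 days → £217,000 × 1.2% × 23/365 = £164.0877
Total = £2,400.6740

£2,400.67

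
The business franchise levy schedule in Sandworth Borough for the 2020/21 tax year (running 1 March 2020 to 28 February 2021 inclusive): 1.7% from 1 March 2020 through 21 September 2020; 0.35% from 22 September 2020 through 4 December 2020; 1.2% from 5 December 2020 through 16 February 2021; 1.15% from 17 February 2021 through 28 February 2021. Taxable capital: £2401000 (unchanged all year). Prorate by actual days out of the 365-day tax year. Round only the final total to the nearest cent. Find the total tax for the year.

1 March – 21 September 2020: 205 days at 1.7% → £2401000 × 1.7% × 205/365 = £22924.6164
22 September – 4 December 2020: 74 days at 0.35% → £2401000 × 0.35% × 74/365 = £1703.7233
5 December 2020 – 16 February 2021: 74 days at 1.2% → £2401000 × 1.2% × 74/365 = £5841.3370
17 February – 28 February 2021: 12 days at 1.15% → £2401000 × 1.15% × 12/365 = £907.7753
Total = £31377.4521

£31377.45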